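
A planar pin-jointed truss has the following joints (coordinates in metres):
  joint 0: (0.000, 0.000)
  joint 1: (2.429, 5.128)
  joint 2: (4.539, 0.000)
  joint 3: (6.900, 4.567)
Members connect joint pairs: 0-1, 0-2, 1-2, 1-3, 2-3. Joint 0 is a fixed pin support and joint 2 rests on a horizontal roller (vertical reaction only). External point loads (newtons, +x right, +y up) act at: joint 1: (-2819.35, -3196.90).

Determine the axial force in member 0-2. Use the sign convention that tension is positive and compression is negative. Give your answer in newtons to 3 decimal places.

N=4 nodes, M=5 members, R=3 reactions → 2N=8, M+R=8
member 0 (0-1): L=5.6742, (cx,cy)=(0.4281,0.9037)
member 1 (0-2): L=4.5390, (cx,cy)=(1.0000,0.0000)
member 2 (1-2): L=5.5451, (cx,cy)=(0.3805,-0.9248)
member 3 (1-3): L=4.5061, (cx,cy)=(0.9922,-0.1245)
member 4 (2-3): L=5.1412, (cx,cy)=(0.4592,0.8883)
solve A·x = −loads:
  F[0-1] = -5168.8591 N (compression)
  F[0-2] = -606.6711 N (compression)
  F[1-2] = +1594.3466 N (tension)
  F[1-3] = -0.0000 N (compression)
  F[2-3] = +0.0000 N (tension)
  Rx@0 = +2819.3500 N
  Ry@0 = +4671.3121 N
  Ry@2 = -1474.4121 N

-606.671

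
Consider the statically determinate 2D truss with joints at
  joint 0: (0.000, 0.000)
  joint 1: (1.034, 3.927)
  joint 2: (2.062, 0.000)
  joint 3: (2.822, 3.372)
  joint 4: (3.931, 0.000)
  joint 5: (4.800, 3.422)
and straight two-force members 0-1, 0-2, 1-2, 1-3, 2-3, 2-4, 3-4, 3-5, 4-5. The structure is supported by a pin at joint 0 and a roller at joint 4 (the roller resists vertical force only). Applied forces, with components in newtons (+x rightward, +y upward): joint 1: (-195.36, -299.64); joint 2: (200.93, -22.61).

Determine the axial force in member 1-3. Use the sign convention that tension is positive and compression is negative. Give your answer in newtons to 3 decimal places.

N=6 nodes, M=9 members, R=3 reactions → 2N=12, M+R=12
member 0 (0-1): L=4.0608, (cx,cy)=(0.2546,0.9670)
member 1 (0-2): L=2.0620, (cx,cy)=(1.0000,0.0000)
member 2 (1-2): L=4.0593, (cx,cy)=(0.2532,-0.9674)
member 3 (1-3): L=1.8722, (cx,cy)=(0.9550,-0.2964)
member 4 (2-3): L=3.4566, (cx,cy)=(0.2199,0.9755)
member 5 (2-4): L=1.8690, (cx,cy)=(1.0000,0.0000)
member 6 (3-4): L=3.5497, (cx,cy)=(0.3124,-0.9499)
member 7 (3-5): L=1.9786, (cx,cy)=(0.9997,0.0253)
member 8 (4-5): L=3.5306, (cx,cy)=(0.2461,0.9692)
solve A·x = −loads:
  F[0-1] = -441.2795 N (compression)
  F[0-2] = +117.9315 N (tension)
  F[1-2] = +114.0102 N (tension)
  F[1-3] = +56.6736 N (tension)
  F[2-3] = -89.8833 N (compression)
  F[2-4] = -34.3634 N (compression)
  F[3-4] = +109.9904 N (tension)
  F[3-5] = +0.0000 N (tension)
  F[4-5] = -0.0000 N (compression)
  Rx@0 = -5.5700 N
  Ry@0 = +426.7346 N
  Ry@4 = -104.4846 N

56.674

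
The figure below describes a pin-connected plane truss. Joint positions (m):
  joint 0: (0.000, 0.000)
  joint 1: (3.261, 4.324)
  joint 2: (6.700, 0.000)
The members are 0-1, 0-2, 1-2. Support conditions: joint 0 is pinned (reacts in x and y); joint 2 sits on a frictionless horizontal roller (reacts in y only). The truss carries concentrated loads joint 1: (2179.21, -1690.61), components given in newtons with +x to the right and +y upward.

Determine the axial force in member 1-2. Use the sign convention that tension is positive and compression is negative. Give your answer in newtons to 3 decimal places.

-2848.340

N=3 nodes, M=3 members, R=3 reactions → 2N=6, M+R=6
member 0 (0-1): L=5.4158, (cx,cy)=(0.6021,0.7984)
member 1 (0-2): L=6.7000, (cx,cy)=(1.0000,0.0000)
member 2 (1-2): L=5.5248, (cx,cy)=(0.6225,-0.7826)
solve A·x = −loads:
  F[0-1] = +674.6493 N (tension)
  F[0-2] = +1772.9868 N (tension)
  F[1-2] = -2848.3404 N (compression)
  Rx@0 = -2179.2100 N
  Ry@0 = -538.6412 N
  Ry@2 = +2229.2512 N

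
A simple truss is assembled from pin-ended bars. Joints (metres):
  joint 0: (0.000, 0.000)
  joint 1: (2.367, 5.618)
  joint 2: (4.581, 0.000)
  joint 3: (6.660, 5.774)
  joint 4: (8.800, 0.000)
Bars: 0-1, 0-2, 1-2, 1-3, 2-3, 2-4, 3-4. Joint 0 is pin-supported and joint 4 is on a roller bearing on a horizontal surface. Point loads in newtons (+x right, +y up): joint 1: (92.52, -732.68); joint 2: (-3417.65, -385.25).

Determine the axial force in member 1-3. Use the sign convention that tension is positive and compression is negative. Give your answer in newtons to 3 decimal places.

N=5 nodes, M=7 members, R=3 reactions → 2N=10, M+R=10
member 0 (0-1): L=6.0963, (cx,cy)=(0.3883,0.9215)
member 1 (0-2): L=4.5810, (cx,cy)=(1.0000,0.0000)
member 2 (1-2): L=6.0385, (cx,cy)=(0.3666,-0.9304)
member 3 (1-3): L=4.2958, (cx,cy)=(0.9993,0.0363)
member 4 (2-3): L=6.1369, (cx,cy)=(0.3388,0.9409)
member 5 (2-4): L=4.2190, (cx,cy)=(1.0000,0.0000)
member 6 (3-4): L=6.1578, (cx,cy)=(0.3475,-0.9377)
solve A·x = −loads:
  F[0-1] = -717.5348 N (compression)
  F[0-2] = -3046.5330 N (compression)
  F[1-2] = -89.9925 N (compression)
  F[1-3] = -338.3448 N (compression)
  F[2-3] = +498.4495 N (tension)
  F[2-4] = +169.2612 N (tension)
  F[3-4] = -487.0462 N (compression)
  Rx@0 = +3325.1300 N
  Ry@0 = +661.2412 N
  Ry@4 = +456.6888 N

-338.345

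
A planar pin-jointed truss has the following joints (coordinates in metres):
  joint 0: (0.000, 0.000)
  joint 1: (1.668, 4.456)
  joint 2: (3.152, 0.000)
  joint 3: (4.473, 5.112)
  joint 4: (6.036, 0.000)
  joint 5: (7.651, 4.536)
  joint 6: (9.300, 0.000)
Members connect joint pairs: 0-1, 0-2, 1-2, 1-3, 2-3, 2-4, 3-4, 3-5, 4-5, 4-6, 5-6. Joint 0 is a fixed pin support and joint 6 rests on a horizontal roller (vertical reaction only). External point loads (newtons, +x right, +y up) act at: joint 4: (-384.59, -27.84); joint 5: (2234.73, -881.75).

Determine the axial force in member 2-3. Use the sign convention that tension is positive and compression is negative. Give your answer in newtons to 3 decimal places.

807.757

N=7 nodes, M=11 members, R=3 reactions → 2N=14, M+R=14
member 0 (0-1): L=4.7580, (cx,cy)=(0.3506,0.9365)
member 1 (0-2): L=3.1520, (cx,cy)=(1.0000,0.0000)
member 2 (1-2): L=4.6966, (cx,cy)=(0.3160,-0.9488)
member 3 (1-3): L=2.8807, (cx,cy)=(0.9737,0.2277)
member 4 (2-3): L=5.2799, (cx,cy)=(0.2502,0.9682)
member 5 (2-4): L=2.8840, (cx,cy)=(1.0000,0.0000)
member 6 (3-4): L=5.3456, (cx,cy)=(0.2924,-0.9563)
member 7 (3-5): L=3.2298, (cx,cy)=(0.9840,-0.1783)
member 8 (4-5): L=4.8149, (cx,cy)=(0.3354,0.9421)
member 9 (4-6): L=3.2640, (cx,cy)=(1.0000,0.0000)
member 10 (5-6): L=4.8264, (cx,cy)=(0.3417,-0.9398)
solve A·x = −loads:
  F[0-1] = +986.4603 N (tension)
  F[0-2] = +1504.3160 N (tension)
  F[1-2] = -824.2966 N (compression)
  F[1-3] = +622.6381 N (tension)
  F[2-3] = +807.7565 N (tension)
  F[2-4] = +1041.7661 N (tension)
  F[3-4] = -1184.9494 N (compression)
  F[3-5] = +1173.6559 N (tension)
  F[4-5] = +1232.3986 N (tension)
  F[4-6] = +666.5239 N (tension)
  F[5-6] = -1950.8403 N (compression)
  Rx@0 = -1850.1400 N
  Ry@0 = -923.8559 N
  Ry@6 = +1833.4459 N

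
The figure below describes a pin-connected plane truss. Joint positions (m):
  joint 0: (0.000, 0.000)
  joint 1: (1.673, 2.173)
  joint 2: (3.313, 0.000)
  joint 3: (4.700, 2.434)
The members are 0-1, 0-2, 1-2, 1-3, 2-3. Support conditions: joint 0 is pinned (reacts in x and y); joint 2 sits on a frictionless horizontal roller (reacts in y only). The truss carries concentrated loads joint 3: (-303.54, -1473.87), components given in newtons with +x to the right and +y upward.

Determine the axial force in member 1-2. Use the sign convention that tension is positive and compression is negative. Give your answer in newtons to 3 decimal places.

N=4 nodes, M=5 members, R=3 reactions → 2N=8, M+R=8
member 0 (0-1): L=2.7424, (cx,cy)=(0.6100,0.7924)
member 1 (0-2): L=3.3130, (cx,cy)=(1.0000,0.0000)
member 2 (1-2): L=2.7224, (cx,cy)=(0.6024,-0.7982)
member 3 (1-3): L=3.0382, (cx,cy)=(0.9963,0.0859)
member 4 (2-3): L=2.8015, (cx,cy)=(0.4951,0.8688)
solve A·x = −loads:
  F[0-1] = +497.2902 N (tension)
  F[0-2] = -606.9097 N (compression)
  F[1-2] = -432.7312 N (compression)
  F[1-3] = +566.1428 N (tension)
  F[2-3] = -1752.3506 N (compression)
  Rx@0 = +303.5400 N
  Ry@0 = -394.0360 N
  Ry@2 = +1867.9060 N

-432.731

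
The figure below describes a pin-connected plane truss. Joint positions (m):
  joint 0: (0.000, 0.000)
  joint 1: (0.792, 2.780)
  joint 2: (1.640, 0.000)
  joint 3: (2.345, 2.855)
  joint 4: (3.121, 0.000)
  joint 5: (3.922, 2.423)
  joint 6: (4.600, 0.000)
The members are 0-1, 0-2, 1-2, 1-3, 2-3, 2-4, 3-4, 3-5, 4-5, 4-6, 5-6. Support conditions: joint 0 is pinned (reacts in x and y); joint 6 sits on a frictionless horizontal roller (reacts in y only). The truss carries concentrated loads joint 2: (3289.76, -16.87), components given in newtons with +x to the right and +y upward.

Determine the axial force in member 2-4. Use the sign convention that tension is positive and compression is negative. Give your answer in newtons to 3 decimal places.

N=7 nodes, M=11 members, R=3 reactions → 2N=14, M+R=14
member 0 (0-1): L=2.8906, (cx,cy)=(0.2740,0.9617)
member 1 (0-2): L=1.6400, (cx,cy)=(1.0000,0.0000)
member 2 (1-2): L=2.9065, (cx,cy)=(0.2918,-0.9565)
member 3 (1-3): L=1.5548, (cx,cy)=(0.9988,0.0482)
member 4 (2-3): L=2.9408, (cx,cy)=(0.2397,0.9708)
member 5 (2-4): L=1.4810, (cx,cy)=(1.0000,0.0000)
member 6 (3-4): L=2.9586, (cx,cy)=(0.2623,-0.9650)
member 7 (3-5): L=1.6351, (cx,cy)=(0.9645,-0.2642)
member 8 (4-5): L=2.5520, (cx,cy)=(0.3139,0.9495)
member 9 (4-6): L=1.4790, (cx,cy)=(1.0000,0.0000)
member 10 (5-6): L=2.5161, (cx,cy)=(0.2695,-0.9630)
solve A·x = −loads:
  F[0-1] = -11.2874 N (compression)
  F[0-2] = +3292.8526 N (tension)
  F[1-2] = +11.0306 N (tension)
  F[1-3] = -6.3183 N (compression)
  F[2-3] = +6.5091 N (tension)
  F[2-4] = +4.7505 N (tension)
  F[3-4] = -5.2771 N (compression)
  F[3-5] = -3.4904 N (compression)
  F[4-5] = +5.3634 N (tension)
  F[4-6] = +1.6830 N (tension)
  F[5-6] = -6.2455 N (compression)
  Rx@0 = -3289.7600 N
  Ry@0 = +10.8555 N
  Ry@6 = +6.0145 N

4.751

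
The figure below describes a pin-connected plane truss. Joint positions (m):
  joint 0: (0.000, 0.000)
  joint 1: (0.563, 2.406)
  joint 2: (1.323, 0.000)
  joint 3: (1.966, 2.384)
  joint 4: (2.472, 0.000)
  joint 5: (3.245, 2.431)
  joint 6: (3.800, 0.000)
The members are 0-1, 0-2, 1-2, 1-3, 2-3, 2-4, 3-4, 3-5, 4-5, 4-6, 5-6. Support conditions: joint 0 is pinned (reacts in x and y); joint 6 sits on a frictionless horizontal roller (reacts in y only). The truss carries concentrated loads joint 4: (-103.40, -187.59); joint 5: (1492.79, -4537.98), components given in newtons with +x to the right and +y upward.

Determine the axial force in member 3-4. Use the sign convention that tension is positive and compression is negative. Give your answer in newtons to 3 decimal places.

-222.940

N=7 nodes, M=11 members, R=3 reactions → 2N=14, M+R=14
member 0 (0-1): L=2.4710, (cx,cy)=(0.2278,0.9737)
member 1 (0-2): L=1.3230, (cx,cy)=(1.0000,0.0000)
member 2 (1-2): L=2.5232, (cx,cy)=(0.3012,-0.9536)
member 3 (1-3): L=1.4032, (cx,cy)=(0.9999,-0.0157)
member 4 (2-3): L=2.4692, (cx,cy)=(0.2604,0.9655)
member 5 (2-4): L=1.1490, (cx,cy)=(1.0000,0.0000)
member 6 (3-4): L=2.4371, (cx,cy)=(0.2076,-0.9782)
member 7 (3-5): L=1.2799, (cx,cy)=(0.9993,0.0367)
member 8 (4-5): L=2.5509, (cx,cy)=(0.3030,0.9530)
member 9 (4-6): L=1.3280, (cx,cy)=(1.0000,0.0000)
member 10 (5-6): L=2.4935, (cx,cy)=(0.2226,-0.9749)
solve A·x = −loads:
  F[0-1] = +232.7735 N (tension)
  F[0-2] = +1336.3540 N (tension)
  F[1-2] = -239.7494 N (compression)
  F[1-3] = +125.2656 N (tension)
  F[2-3] = +236.7845 N (tension)
  F[2-4] = +1202.4789 N (tension)
  F[3-4] = -222.9397 N (compression)
  F[3-5] = +233.3559 N (tension)
  F[4-5] = +425.6864 N (tension)
  F[4-6] = +1130.5976 N (tension)
  F[5-6] = -5079.6402 N (compression)
  Rx@0 = -1389.3900 N
  Ry@0 = -226.6511 N
  Ry@6 = +4952.2211 N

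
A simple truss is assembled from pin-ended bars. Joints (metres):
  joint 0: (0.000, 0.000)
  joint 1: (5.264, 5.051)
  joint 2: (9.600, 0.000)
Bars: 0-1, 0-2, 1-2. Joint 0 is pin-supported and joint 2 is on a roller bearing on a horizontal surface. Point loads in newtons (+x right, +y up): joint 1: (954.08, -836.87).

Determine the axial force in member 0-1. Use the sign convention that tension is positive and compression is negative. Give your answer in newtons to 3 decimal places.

179.097

N=3 nodes, M=3 members, R=3 reactions → 2N=6, M+R=6
member 0 (0-1): L=7.2954, (cx,cy)=(0.7216,0.6924)
member 1 (0-2): L=9.6000, (cx,cy)=(1.0000,0.0000)
member 2 (1-2): L=6.6568, (cx,cy)=(0.6514,-0.7588)
solve A·x = −loads:
  F[0-1] = +179.0966 N (tension)
  F[0-2] = +824.8520 N (tension)
  F[1-2] = -1266.3530 N (compression)
  Rx@0 = -954.0800 N
  Ry@0 = -123.9989 N
  Ry@2 = +960.8689 N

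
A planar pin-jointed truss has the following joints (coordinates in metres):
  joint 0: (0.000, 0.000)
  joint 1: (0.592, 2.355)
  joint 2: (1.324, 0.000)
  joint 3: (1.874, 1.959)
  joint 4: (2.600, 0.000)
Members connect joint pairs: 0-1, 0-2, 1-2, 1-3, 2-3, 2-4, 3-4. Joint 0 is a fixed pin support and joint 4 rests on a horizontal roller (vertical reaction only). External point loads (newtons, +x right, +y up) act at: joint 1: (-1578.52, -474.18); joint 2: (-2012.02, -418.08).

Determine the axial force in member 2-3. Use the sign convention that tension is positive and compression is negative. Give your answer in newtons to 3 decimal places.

-938.540

N=5 nodes, M=7 members, R=3 reactions → 2N=10, M+R=10
member 0 (0-1): L=2.4283, (cx,cy)=(0.2438,0.9698)
member 1 (0-2): L=1.3240, (cx,cy)=(1.0000,0.0000)
member 2 (1-2): L=2.4661, (cx,cy)=(0.2968,-0.9549)
member 3 (1-3): L=1.3418, (cx,cy)=(0.9555,-0.2951)
member 4 (2-3): L=2.0347, (cx,cy)=(0.2703,0.9628)
member 5 (2-4): L=1.2760, (cx,cy)=(1.0000,0.0000)
member 6 (3-4): L=2.0892, (cx,cy)=(0.3475,-0.9377)
solve A·x = −loads:
  F[0-1] = -2063.4288 N (compression)
  F[0-2] = -3087.4862 N (compression)
  F[1-2] = +1384.0580 N (tension)
  F[1-3] = +695.6363 N (tension)
  F[2-3] = -938.5404 N (compression)
  F[2-4] = -410.9584 N (compression)
  F[3-4] = +1182.6094 N (tension)
  Rx@0 = +3590.5400 N
  Ry@0 = +2001.1685 N
  Ry@4 = -1108.9085 N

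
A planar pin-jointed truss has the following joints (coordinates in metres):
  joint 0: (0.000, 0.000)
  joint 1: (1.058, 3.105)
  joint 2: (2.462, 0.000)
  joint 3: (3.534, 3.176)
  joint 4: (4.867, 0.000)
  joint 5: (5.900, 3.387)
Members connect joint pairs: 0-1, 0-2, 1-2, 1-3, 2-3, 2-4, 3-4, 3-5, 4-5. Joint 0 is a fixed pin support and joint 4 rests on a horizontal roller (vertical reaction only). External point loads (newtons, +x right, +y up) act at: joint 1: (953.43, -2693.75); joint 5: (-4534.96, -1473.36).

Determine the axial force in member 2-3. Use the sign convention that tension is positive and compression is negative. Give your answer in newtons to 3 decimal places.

-1645.820

N=6 nodes, M=9 members, R=3 reactions → 2N=12, M+R=12
member 0 (0-1): L=3.2803, (cx,cy)=(0.3225,0.9466)
member 1 (0-2): L=2.4620, (cx,cy)=(1.0000,0.0000)
member 2 (1-2): L=3.4077, (cx,cy)=(0.4120,-0.9112)
member 3 (1-3): L=2.4770, (cx,cy)=(0.9996,0.0287)
member 4 (2-3): L=3.3520, (cx,cy)=(0.3198,0.9475)
member 5 (2-4): L=2.4050, (cx,cy)=(1.0000,0.0000)
member 6 (3-4): L=3.4444, (cx,cy)=(0.3870,-0.9221)
member 7 (3-5): L=2.3754, (cx,cy)=(0.9960,0.0888)
member 8 (4-5): L=3.5410, (cx,cy)=(0.2917,0.9565)
solve A·x = −loads:
  F[0-1] = -4588.3378 N (compression)
  F[0-2] = -2101.6481 N (compression)
  F[1-2] = +1711.3947 N (tension)
  F[1-3] = -3139.7159 N (compression)
  F[2-3] = -1645.8196 N (compression)
  F[2-4] = -870.1921 N (compression)
  F[3-4] = +1382.5743 N (tension)
  F[3-5] = -4216.4993 N (compression)
  F[4-5] = -1148.7880 N (compression)
  Rx@0 = +3581.5300 N
  Ry@0 = +4343.1318 N
  Ry@4 = -176.0218 N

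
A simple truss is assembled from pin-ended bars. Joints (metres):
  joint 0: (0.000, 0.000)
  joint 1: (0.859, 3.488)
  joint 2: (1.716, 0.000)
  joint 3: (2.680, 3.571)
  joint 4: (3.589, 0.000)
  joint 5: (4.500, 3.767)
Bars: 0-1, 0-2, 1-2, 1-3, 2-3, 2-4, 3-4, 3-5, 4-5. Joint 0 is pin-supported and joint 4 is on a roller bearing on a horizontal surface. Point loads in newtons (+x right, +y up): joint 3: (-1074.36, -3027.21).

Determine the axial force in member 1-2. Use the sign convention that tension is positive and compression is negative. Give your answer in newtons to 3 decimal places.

1848.364

N=6 nodes, M=9 members, R=3 reactions → 2N=12, M+R=12
member 0 (0-1): L=3.5922, (cx,cy)=(0.2391,0.9710)
member 1 (0-2): L=1.7160, (cx,cy)=(1.0000,0.0000)
member 2 (1-2): L=3.5917, (cx,cy)=(0.2386,-0.9711)
member 3 (1-3): L=1.8229, (cx,cy)=(0.9990,0.0455)
member 4 (2-3): L=3.6988, (cx,cy)=(0.2606,0.9654)
member 5 (2-4): L=1.8730, (cx,cy)=(1.0000,0.0000)
member 6 (3-4): L=3.6849, (cx,cy)=(0.2467,-0.9691)
member 7 (3-5): L=1.8305, (cx,cy)=(0.9943,0.1071)
member 8 (4-5): L=3.8756, (cx,cy)=(0.2351,0.9720)
solve A·x = −loads:
  F[0-1] = -1890.5331 N (compression)
  F[0-2] = -622.2805 N (compression)
  F[1-2] = +1848.3638 N (tension)
  F[1-3] = -894.0320 N (compression)
  F[2-3] = -1859.2317 N (compression)
  F[2-4] = +303.3033 N (tension)
  F[3-4] = -1229.5222 N (compression)
  F[3-5] = +0.0000 N (tension)
  F[4-5] = +0.0000 N (tension)
  Rx@0 = +1074.3600 N
  Ry@0 = +1835.6850 N
  Ry@4 = +1191.5250 N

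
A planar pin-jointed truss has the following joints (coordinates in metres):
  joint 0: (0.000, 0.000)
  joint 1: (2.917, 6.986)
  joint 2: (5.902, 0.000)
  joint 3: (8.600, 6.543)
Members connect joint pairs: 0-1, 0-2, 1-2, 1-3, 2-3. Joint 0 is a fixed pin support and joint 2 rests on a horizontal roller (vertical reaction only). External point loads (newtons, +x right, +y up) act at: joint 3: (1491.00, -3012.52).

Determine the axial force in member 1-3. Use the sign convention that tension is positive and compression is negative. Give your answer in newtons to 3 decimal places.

N=4 nodes, M=5 members, R=3 reactions → 2N=8, M+R=8
member 0 (0-1): L=7.5705, (cx,cy)=(0.3853,0.9228)
member 1 (0-2): L=5.9020, (cx,cy)=(1.0000,0.0000)
member 2 (1-2): L=7.5970, (cx,cy)=(0.3929,-0.9196)
member 3 (1-3): L=5.7002, (cx,cy)=(0.9970,-0.0777)
member 4 (2-3): L=7.0774, (cx,cy)=(0.3812,0.9245)
solve A·x = −loads:
  F[0-1] = +3283.5906 N (tension)
  F[0-2] = +225.8019 N (tension)
  F[1-2] = -3519.5446 N (compression)
  F[1-3] = +2656.1247 N (tension)
  F[2-3] = -3035.2987 N (compression)
  Rx@0 = -1491.0000 N
  Ry@0 = -3030.0562 N
  Ry@2 = +6042.5762 N

2656.125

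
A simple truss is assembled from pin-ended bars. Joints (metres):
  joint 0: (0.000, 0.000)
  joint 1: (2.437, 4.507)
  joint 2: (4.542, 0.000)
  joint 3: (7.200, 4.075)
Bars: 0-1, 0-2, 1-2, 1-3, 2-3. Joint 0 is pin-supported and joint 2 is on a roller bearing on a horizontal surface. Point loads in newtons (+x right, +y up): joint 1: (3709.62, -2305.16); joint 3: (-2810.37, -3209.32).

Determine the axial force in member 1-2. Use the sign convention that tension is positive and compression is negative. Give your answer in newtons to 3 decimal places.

N=4 nodes, M=5 members, R=3 reactions → 2N=8, M+R=8
member 0 (0-1): L=5.1237, (cx,cy)=(0.4756,0.8796)
member 1 (0-2): L=4.5420, (cx,cy)=(1.0000,0.0000)
member 2 (1-2): L=4.9743, (cx,cy)=(0.4232,-0.9060)
member 3 (1-3): L=4.7826, (cx,cy)=(0.9959,-0.0903)
member 4 (2-3): L=4.8652, (cx,cy)=(0.5463,0.8376)
solve A·x = −loads:
  F[0-1] = +2238.8629 N (tension)
  F[0-2] = -165.6325 N (compression)
  F[1-2] = -4650.0302 N (compression)
  F[1-3] = -679.7557 N (compression)
  F[2-3] = -3904.9947 N (compression)
  Rx@0 = -899.2500 N
  Ry@0 = -1969.3990 N
  Ry@2 = +7483.8790 N

-4650.030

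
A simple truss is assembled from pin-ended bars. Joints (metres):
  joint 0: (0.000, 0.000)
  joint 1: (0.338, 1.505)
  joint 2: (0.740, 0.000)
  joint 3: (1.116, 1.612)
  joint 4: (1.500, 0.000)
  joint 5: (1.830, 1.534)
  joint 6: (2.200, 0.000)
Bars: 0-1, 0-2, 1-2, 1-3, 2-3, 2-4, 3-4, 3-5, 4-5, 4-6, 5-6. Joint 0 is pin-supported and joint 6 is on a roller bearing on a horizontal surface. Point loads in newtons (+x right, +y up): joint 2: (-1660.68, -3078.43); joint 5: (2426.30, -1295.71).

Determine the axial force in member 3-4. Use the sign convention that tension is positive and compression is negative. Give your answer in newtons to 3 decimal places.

N=7 nodes, M=11 members, R=3 reactions → 2N=14, M+R=14
member 0 (0-1): L=1.5425, (cx,cy)=(0.2191,0.9757)
member 1 (0-2): L=0.7400, (cx,cy)=(1.0000,0.0000)
member 2 (1-2): L=1.5578, (cx,cy)=(0.2581,-0.9661)
member 3 (1-3): L=0.7853, (cx,cy)=(0.9907,0.1362)
member 4 (2-3): L=1.6553, (cx,cy)=(0.2272,0.9739)
member 5 (2-4): L=0.7600, (cx,cy)=(1.0000,0.0000)
member 6 (3-4): L=1.6571, (cx,cy)=(0.2317,-0.9728)
member 7 (3-5): L=0.7182, (cx,cy)=(0.9941,-0.1086)
member 8 (4-5): L=1.5691, (cx,cy)=(0.2103,0.9776)
member 9 (4-6): L=0.7000, (cx,cy)=(1.0000,0.0000)
member 10 (5-6): L=1.5780, (cx,cy)=(0.2345,-0.9721)
solve A·x = −loads:
  F[0-1] = -583.2553 N (compression)
  F[0-2] = +893.4267 N (tension)
  F[1-2] = +550.6105 N (tension)
  F[1-3] = -272.4391 N (compression)
  F[2-3] = +2614.8236 N (tension)
  F[2-4] = +2102.2328 N (tension)
  F[3-4] = -2685.8525 N (compression)
  F[3-5] = +952.0887 N (tension)
  F[4-5] = +2672.5173 N (tension)
  F[4-6] = +917.7785 N (tension)
  F[5-6] = -3914.1791 N (compression)
  Rx@0 = -765.6200 N
  Ry@0 = +569.0801 N
  Ry@6 = +3805.0599 N

-2685.852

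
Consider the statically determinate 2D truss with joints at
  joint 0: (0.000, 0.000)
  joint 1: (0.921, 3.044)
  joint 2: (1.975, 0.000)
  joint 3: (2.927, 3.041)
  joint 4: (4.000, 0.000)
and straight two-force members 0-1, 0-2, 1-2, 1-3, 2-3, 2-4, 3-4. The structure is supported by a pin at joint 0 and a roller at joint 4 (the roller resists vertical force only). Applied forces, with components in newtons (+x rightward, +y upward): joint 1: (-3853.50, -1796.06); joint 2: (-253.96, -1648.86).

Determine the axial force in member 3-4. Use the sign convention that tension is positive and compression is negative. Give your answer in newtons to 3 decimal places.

N=5 nodes, M=7 members, R=3 reactions → 2N=10, M+R=10
member 0 (0-1): L=3.1803, (cx,cy)=(0.2896,0.9571)
member 1 (0-2): L=1.9750, (cx,cy)=(1.0000,0.0000)
member 2 (1-2): L=3.2213, (cx,cy)=(0.3272,-0.9450)
member 3 (1-3): L=2.0060, (cx,cy)=(1.0000,-0.0015)
member 4 (2-3): L=3.1865, (cx,cy)=(0.2988,0.9543)
member 5 (2-4): L=2.0250, (cx,cy)=(1.0000,0.0000)
member 6 (3-4): L=3.2247, (cx,cy)=(0.3327,-0.9430)
solve A·x = −loads:
  F[0-1] = -5380.3203 N (compression)
  F[0-2] = -2549.3343 N (compression)
  F[1-2] = +3547.2627 N (tension)
  F[1-3] = +1134.7259 N (tension)
  F[2-3] = -1784.6559 N (compression)
  F[2-4] = -601.5455 N (compression)
  F[3-4] = +1807.8598 N (tension)
  Rx@0 = +4107.4600 N
  Ry@0 = +5149.7661 N
  Ry@4 = -1704.8461 N

1807.860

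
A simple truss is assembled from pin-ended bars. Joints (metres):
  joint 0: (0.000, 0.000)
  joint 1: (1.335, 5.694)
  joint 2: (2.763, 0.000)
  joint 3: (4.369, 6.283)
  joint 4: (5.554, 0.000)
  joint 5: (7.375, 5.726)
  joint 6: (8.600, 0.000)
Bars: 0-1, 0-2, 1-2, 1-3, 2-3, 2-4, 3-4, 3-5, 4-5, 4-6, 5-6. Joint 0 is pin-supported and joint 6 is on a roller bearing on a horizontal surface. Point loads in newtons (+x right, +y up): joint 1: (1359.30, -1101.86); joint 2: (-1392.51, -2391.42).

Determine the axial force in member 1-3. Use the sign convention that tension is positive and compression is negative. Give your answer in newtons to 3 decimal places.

N=7 nodes, M=11 members, R=3 reactions → 2N=14, M+R=14
member 0 (0-1): L=5.8484, (cx,cy)=(0.2283,0.9736)
member 1 (0-2): L=2.7630, (cx,cy)=(1.0000,0.0000)
member 2 (1-2): L=5.8703, (cx,cy)=(0.2433,-0.9700)
member 3 (1-3): L=3.0906, (cx,cy)=(0.9817,0.1906)
member 4 (2-3): L=6.4850, (cx,cy)=(0.2476,0.9689)
member 5 (2-4): L=2.7910, (cx,cy)=(1.0000,0.0000)
member 6 (3-4): L=6.3938, (cx,cy)=(0.1853,-0.9827)
member 7 (3-5): L=3.0572, (cx,cy)=(0.9833,-0.1822)
member 8 (4-5): L=6.0086, (cx,cy)=(0.3031,0.9530)
member 9 (4-6): L=3.0460, (cx,cy)=(1.0000,0.0000)
member 10 (5-6): L=5.8556, (cx,cy)=(0.2092,-0.9779)
solve A·x = −loads:
  F[0-1] = -1698.7898 N (compression)
  F[0-2] = +354.5682 N (tension)
  F[1-2] = +209.3161 N (tension)
  F[1-3] = -1831.5636 N (compression)
  F[2-3] = +2258.7514 N (tension)
  F[2-4] = +1238.6202 N (tension)
  F[3-4] = -1697.5360 N (compression)
  F[3-5] = -939.7334 N (compression)
  F[4-5] = +1750.4510 N (tension)
  F[4-6] = +393.5020 N (tension)
  F[5-6] = -1880.9621 N (compression)
  Rx@0 = +33.2100 N
  Ry@0 = +1653.9392 N
  Ry@6 = +1839.3408 N

-1831.564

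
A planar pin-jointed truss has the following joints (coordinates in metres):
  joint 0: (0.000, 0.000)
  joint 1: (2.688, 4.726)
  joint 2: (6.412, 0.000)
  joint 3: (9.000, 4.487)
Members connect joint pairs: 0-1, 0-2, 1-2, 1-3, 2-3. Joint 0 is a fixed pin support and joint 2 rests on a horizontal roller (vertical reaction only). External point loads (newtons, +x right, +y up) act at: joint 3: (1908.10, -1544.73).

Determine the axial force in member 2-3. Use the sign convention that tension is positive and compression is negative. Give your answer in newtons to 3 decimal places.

-1663.523

N=4 nodes, M=5 members, R=3 reactions → 2N=8, M+R=8
member 0 (0-1): L=5.4369, (cx,cy)=(0.4944,0.8692)
member 1 (0-2): L=6.4120, (cx,cy)=(1.0000,0.0000)
member 2 (1-2): L=6.0169, (cx,cy)=(0.6189,-0.7855)
member 3 (1-3): L=6.3165, (cx,cy)=(0.9993,-0.0378)
member 4 (2-3): L=5.1799, (cx,cy)=(0.4996,0.8662)
solve A·x = −loads:
  F[0-1] = +2253.3942 N (tension)
  F[0-2] = +794.0335 N (tension)
  F[1-2] = -2625.8167 N (compression)
  F[1-3] = +2741.2050 N (tension)
  F[2-3] = -1663.5227 N (compression)
  Rx@0 = -1908.1000 N
  Ry@0 = -1958.7346 N
  Ry@2 = +3503.4646 N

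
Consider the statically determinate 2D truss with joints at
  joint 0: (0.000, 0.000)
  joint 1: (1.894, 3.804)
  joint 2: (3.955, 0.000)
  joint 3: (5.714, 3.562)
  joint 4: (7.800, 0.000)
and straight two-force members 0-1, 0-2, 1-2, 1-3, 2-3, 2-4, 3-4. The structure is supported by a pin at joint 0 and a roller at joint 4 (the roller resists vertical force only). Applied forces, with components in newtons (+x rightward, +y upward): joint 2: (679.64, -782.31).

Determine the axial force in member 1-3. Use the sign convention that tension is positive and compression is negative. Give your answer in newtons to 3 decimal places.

N=5 nodes, M=7 members, R=3 reactions → 2N=10, M+R=10
member 0 (0-1): L=4.2494, (cx,cy)=(0.4457,0.8952)
member 1 (0-2): L=3.9550, (cx,cy)=(1.0000,0.0000)
member 2 (1-2): L=4.3264, (cx,cy)=(0.4764,-0.8792)
member 3 (1-3): L=3.8277, (cx,cy)=(0.9980,-0.0632)
member 4 (2-3): L=3.9726, (cx,cy)=(0.4428,0.8966)
member 5 (2-4): L=3.8450, (cx,cy)=(1.0000,0.0000)
member 6 (3-4): L=4.1279, (cx,cy)=(0.5053,-0.8629)
solve A·x = −loads:
  F[0-1] = -430.7951 N (compression)
  F[0-2] = +871.6483 N (tension)
  F[1-2] = +468.5184 N (tension)
  F[1-3] = -416.0300 N (compression)
  F[2-3] = +413.0663 N (tension)
  F[2-4] = +232.3010 N (tension)
  F[3-4] = -459.6867 N (compression)
  Rx@0 = -679.6400 N
  Ry@0 = +385.6387 N
  Ry@4 = +396.6713 N

-416.030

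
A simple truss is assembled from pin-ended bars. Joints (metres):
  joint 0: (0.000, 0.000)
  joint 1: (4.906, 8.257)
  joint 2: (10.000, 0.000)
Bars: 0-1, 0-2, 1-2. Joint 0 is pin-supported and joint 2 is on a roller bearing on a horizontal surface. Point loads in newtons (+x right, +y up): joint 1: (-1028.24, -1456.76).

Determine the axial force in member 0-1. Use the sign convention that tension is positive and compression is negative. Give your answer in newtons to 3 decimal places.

N=3 nodes, M=3 members, R=3 reactions → 2N=6, M+R=6
member 0 (0-1): L=9.6045, (cx,cy)=(0.5108,0.8597)
member 1 (0-2): L=10.0000, (cx,cy)=(1.0000,0.0000)
member 2 (1-2): L=9.7019, (cx,cy)=(0.5251,-0.8511)
solve A·x = −loads:
  F[0-1] = -1850.7539 N (compression)
  F[0-2] = -82.8732 N (compression)
  F[1-2] = +157.8381 N (tension)
  Rx@0 = +1028.2400 N
  Ry@0 = +1591.0913 N
  Ry@2 = -134.3313 N

-1850.754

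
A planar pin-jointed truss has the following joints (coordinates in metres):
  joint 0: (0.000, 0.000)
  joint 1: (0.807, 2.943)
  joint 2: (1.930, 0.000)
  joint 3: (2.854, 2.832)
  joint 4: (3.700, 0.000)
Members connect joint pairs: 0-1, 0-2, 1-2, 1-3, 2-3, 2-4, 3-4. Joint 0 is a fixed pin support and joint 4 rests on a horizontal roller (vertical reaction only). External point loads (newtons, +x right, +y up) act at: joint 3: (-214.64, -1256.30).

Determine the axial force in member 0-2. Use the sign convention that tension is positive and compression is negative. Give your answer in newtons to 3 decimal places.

N=5 nodes, M=7 members, R=3 reactions → 2N=10, M+R=10
member 0 (0-1): L=3.0516, (cx,cy)=(0.2644,0.9644)
member 1 (0-2): L=1.9300, (cx,cy)=(1.0000,0.0000)
member 2 (1-2): L=3.1500, (cx,cy)=(0.3565,-0.9343)
member 3 (1-3): L=2.0500, (cx,cy)=(0.9985,-0.0541)
member 4 (2-3): L=2.9789, (cx,cy)=(0.3102,0.9507)
member 5 (2-4): L=1.7700, (cx,cy)=(1.0000,0.0000)
member 6 (3-4): L=2.9557, (cx,cy)=(0.2862,-0.9582)
solve A·x = −loads:
  F[0-1] = -468.2061 N (compression)
  F[0-2] = -90.8238 N (compression)
  F[1-2] = +500.8440 N (tension)
  F[1-3] = -302.8164 N (compression)
  F[2-3] = -492.2110 N (compression)
  F[2-4] = +240.4056 N (tension)
  F[3-4] = -839.9029 N (compression)
  Rx@0 = +214.6400 N
  Ry@0 = +451.5379 N
  Ry@4 = +804.7621 N

-90.824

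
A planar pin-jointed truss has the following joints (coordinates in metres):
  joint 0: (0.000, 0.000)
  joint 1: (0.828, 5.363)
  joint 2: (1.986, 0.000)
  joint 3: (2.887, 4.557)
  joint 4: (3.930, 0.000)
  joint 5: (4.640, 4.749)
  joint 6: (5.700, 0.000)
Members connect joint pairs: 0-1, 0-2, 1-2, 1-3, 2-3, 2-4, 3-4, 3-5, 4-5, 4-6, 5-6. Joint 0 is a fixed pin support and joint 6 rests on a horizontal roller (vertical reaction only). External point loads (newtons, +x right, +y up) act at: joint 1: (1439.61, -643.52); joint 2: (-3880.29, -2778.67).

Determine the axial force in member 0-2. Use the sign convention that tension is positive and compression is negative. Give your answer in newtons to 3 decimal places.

N=7 nodes, M=11 members, R=3 reactions → 2N=14, M+R=14
member 0 (0-1): L=5.4265, (cx,cy)=(0.1526,0.9883)
member 1 (0-2): L=1.9860, (cx,cy)=(1.0000,0.0000)
member 2 (1-2): L=5.4866, (cx,cy)=(0.2111,-0.9775)
member 3 (1-3): L=2.2111, (cx,cy)=(0.9312,-0.3645)
member 4 (2-3): L=4.6452, (cx,cy)=(0.1940,0.9810)
member 5 (2-4): L=1.9440, (cx,cy)=(1.0000,0.0000)
member 6 (3-4): L=4.6748, (cx,cy)=(0.2231,-0.9748)
member 7 (3-5): L=1.7635, (cx,cy)=(0.9941,0.1089)
member 8 (4-5): L=4.8018, (cx,cy)=(0.1479,0.9890)
member 9 (4-6): L=1.7700, (cx,cy)=(1.0000,0.0000)
member 10 (5-6): L=4.8659, (cx,cy)=(0.2178,-0.9760)
solve A·x = −loads:
  F[0-1] = -1017.9869 N (compression)
  F[0-2] = -2285.3521 N (compression)
  F[1-2] = +1102.8498 N (tension)
  F[1-3] = -1962.7501 N (compression)
  F[2-3] = +1733.5867 N (tension)
  F[2-4] = +1491.4536 N (tension)
  F[3-4] = -2581.4650 N (compression)
  F[3-5] = -920.9794 N (compression)
  F[4-5] = +2544.3627 N (tension)
  F[4-6] = +539.2905 N (tension)
  F[5-6] = -2475.5777 N (compression)
  Rx@0 = +2440.6800 N
  Ry@0 = +1006.0669 N
  Ry@6 = +2416.1231 N

-2285.352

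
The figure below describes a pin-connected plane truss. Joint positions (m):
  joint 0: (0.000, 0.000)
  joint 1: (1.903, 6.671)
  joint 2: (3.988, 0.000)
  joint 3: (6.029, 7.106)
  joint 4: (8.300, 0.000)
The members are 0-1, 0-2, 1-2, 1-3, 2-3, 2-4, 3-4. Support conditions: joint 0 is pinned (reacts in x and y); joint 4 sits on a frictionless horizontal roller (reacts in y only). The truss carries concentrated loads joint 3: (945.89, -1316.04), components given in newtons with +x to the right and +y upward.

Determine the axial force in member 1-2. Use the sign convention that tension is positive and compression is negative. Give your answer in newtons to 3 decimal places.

-442.436

N=5 nodes, M=7 members, R=3 reactions → 2N=10, M+R=10
member 0 (0-1): L=6.9371, (cx,cy)=(0.2743,0.9616)
member 1 (0-2): L=3.9880, (cx,cy)=(1.0000,0.0000)
member 2 (1-2): L=6.9892, (cx,cy)=(0.2983,-0.9545)
member 3 (1-3): L=4.1489, (cx,cy)=(0.9945,0.1048)
member 4 (2-3): L=7.3933, (cx,cy)=(0.2761,0.9611)
member 5 (2-4): L=4.3120, (cx,cy)=(1.0000,0.0000)
member 6 (3-4): L=7.4601, (cx,cy)=(0.3044,-0.9525)
solve A·x = −loads:
  F[0-1] = +467.6718 N (tension)
  F[0-2] = +817.5977 N (tension)
  F[1-2] = -442.4355 N (compression)
  F[1-3] = +261.7203 N (tension)
  F[2-3] = +439.3638 N (tension)
  F[2-4] = +564.3211 N (tension)
  F[3-4] = -1853.7545 N (compression)
  Rx@0 = -945.8900 N
  Ry@0 = -449.7310 N
  Ry@4 = +1765.7710 N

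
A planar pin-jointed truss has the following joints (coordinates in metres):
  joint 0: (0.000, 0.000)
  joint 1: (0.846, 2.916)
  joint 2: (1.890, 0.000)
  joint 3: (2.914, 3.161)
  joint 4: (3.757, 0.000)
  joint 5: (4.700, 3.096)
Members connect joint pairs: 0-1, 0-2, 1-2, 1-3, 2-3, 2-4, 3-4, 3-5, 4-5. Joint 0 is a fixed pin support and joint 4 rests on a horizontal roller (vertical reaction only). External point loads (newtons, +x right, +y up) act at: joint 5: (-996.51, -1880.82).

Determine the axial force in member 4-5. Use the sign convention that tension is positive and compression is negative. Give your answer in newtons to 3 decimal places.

N=6 nodes, M=9 members, R=3 reactions → 2N=12, M+R=12
member 0 (0-1): L=3.0362, (cx,cy)=(0.2786,0.9604)
member 1 (0-2): L=1.8900, (cx,cy)=(1.0000,0.0000)
member 2 (1-2): L=3.0973, (cx,cy)=(0.3371,-0.9415)
member 3 (1-3): L=2.0825, (cx,cy)=(0.9931,0.1176)
member 4 (2-3): L=3.3227, (cx,cy)=(0.3082,0.9513)
member 5 (2-4): L=1.8670, (cx,cy)=(1.0000,0.0000)
member 6 (3-4): L=3.2715, (cx,cy)=(0.2577,-0.9662)
member 7 (3-5): L=1.7872, (cx,cy)=(0.9993,-0.0364)
member 8 (4-5): L=3.2364, (cx,cy)=(0.2914,0.9566)
solve A·x = −loads:
  F[0-1] = -363.4990 N (compression)
  F[0-2] = -895.2269 N (compression)
  F[1-2] = +343.4889 N (tension)
  F[1-3] = -218.5818 N (compression)
  F[2-3] = -339.9328 N (compression)
  F[2-4] = -674.6854 N (compression)
  F[3-4] = +377.0866 N (tension)
  F[3-5] = -419.2703 N (compression)
  F[4-5] = -1982.0705 N (compression)
  Rx@0 = +996.5100 N
  Ry@0 = +349.1035 N
  Ry@4 = +1531.7165 N

-1982.070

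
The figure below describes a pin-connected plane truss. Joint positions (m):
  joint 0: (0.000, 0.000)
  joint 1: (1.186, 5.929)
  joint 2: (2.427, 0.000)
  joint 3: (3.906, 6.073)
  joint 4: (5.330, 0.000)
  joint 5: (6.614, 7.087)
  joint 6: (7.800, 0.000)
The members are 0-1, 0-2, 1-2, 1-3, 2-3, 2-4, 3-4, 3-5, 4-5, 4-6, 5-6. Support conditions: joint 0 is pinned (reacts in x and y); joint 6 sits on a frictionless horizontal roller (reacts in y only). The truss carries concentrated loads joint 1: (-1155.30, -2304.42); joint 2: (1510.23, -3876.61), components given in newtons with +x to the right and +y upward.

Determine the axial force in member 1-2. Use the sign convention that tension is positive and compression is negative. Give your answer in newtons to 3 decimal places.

3234.590

N=7 nodes, M=11 members, R=3 reactions → 2N=14, M+R=14
member 0 (0-1): L=6.0465, (cx,cy)=(0.1961,0.9806)
member 1 (0-2): L=2.4270, (cx,cy)=(1.0000,0.0000)
member 2 (1-2): L=6.0575, (cx,cy)=(0.2049,-0.9788)
member 3 (1-3): L=2.7238, (cx,cy)=(0.9986,0.0529)
member 4 (2-3): L=6.2505, (cx,cy)=(0.2366,0.9716)
member 5 (2-4): L=2.9030, (cx,cy)=(1.0000,0.0000)
member 6 (3-4): L=6.2377, (cx,cy)=(0.2283,-0.9736)
member 7 (3-5): L=2.8916, (cx,cy)=(0.9365,0.3507)
member 8 (4-5): L=7.2024, (cx,cy)=(0.1783,0.9840)
member 9 (4-6): L=2.4700, (cx,cy)=(1.0000,0.0000)
member 10 (5-6): L=7.1856, (cx,cy)=(0.1651,-0.9863)
solve A·x = −loads:
  F[0-1] = -5611.6032 N (compression)
  F[0-2] = +1455.6344 N (tension)
  F[1-2] = +3234.5903 N (tension)
  F[1-3] = -608.9281 N (compression)
  F[2-3] = +731.3985 N (tension)
  F[2-4] = +435.0123 N (tension)
  F[3-4] = -794.3955 N (compression)
  F[3-5] = -270.8606 N (compression)
  F[4-5] = +786.0096 N (tension)
  F[4-6] = +113.5354 N (tension)
  F[5-6] = -687.8704 N (compression)
  Rx@0 = -354.9300 N
  Ry@0 = +5502.5940 N
  Ry@6 = +678.4360 N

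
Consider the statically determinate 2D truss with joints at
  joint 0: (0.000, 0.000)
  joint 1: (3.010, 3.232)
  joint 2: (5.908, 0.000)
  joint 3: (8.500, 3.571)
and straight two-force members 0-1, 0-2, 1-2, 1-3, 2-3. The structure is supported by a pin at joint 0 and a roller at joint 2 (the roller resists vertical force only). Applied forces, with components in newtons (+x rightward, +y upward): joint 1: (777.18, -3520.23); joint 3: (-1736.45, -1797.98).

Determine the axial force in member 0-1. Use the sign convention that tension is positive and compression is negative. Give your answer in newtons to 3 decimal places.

N=4 nodes, M=5 members, R=3 reactions → 2N=8, M+R=8
member 0 (0-1): L=4.4166, (cx,cy)=(0.6815,0.7318)
member 1 (0-2): L=5.9080, (cx,cy)=(1.0000,0.0000)
member 2 (1-2): L=4.3410, (cx,cy)=(0.6676,-0.7445)
member 3 (1-3): L=5.5005, (cx,cy)=(0.9981,0.0616)
member 4 (2-3): L=4.4125, (cx,cy)=(0.5874,0.8093)
solve A·x = −loads:
  F[0-1] = -2134.9430 N (compression)
  F[0-2] = +495.7518 N (tension)
  F[1-2] = -2667.1620 N (compression)
  F[1-3] = -452.4939 N (compression)
  F[2-3] = -2187.2310 N (compression)
  Rx@0 = +959.2700 N
  Ry@0 = +1562.3357 N
  Ry@2 = +3755.8743 N

-2134.943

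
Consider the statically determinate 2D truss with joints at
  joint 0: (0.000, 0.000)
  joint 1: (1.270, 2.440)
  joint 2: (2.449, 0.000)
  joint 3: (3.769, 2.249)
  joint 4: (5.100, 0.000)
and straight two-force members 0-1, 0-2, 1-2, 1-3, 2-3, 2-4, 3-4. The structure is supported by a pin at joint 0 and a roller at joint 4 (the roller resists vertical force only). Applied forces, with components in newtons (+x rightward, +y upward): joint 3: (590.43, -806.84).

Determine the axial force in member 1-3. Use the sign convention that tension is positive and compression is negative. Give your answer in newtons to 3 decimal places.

N=5 nodes, M=7 members, R=3 reactions → 2N=10, M+R=10
member 0 (0-1): L=2.7507, (cx,cy)=(0.4617,0.8870)
member 1 (0-2): L=2.4490, (cx,cy)=(1.0000,0.0000)
member 2 (1-2): L=2.7099, (cx,cy)=(0.4351,-0.9004)
member 3 (1-3): L=2.5063, (cx,cy)=(0.9971,-0.0762)
member 4 (2-3): L=2.6078, (cx,cy)=(0.5062,0.8624)
member 5 (2-4): L=2.6510, (cx,cy)=(1.0000,0.0000)
member 6 (3-4): L=2.6133, (cx,cy)=(0.5093,-0.8606)
solve A·x = −loads:
  F[0-1] = +56.1404 N (tension)
  F[0-2] = +564.5102 N (tension)
  F[1-2] = -59.7129 N (compression)
  F[1-3] = +52.0504 N (tension)
  F[2-3] = +62.3419 N (tension)
  F[2-4] = +506.9747 N (tension)
  F[3-4] = -995.4160 N (compression)
  Rx@0 = -590.4300 N
  Ry@0 = -49.7986 N
  Ry@4 = +856.6386 N

52.050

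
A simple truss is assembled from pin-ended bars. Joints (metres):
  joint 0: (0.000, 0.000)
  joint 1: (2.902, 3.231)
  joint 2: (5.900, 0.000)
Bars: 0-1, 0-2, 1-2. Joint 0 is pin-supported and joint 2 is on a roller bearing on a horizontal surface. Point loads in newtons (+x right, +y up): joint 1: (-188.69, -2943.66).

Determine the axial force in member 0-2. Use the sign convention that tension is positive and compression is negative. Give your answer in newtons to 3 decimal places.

1247.589

N=3 nodes, M=3 members, R=3 reactions → 2N=6, M+R=6
member 0 (0-1): L=4.3429, (cx,cy)=(0.6682,0.7440)
member 1 (0-2): L=5.9000, (cx,cy)=(1.0000,0.0000)
member 2 (1-2): L=4.4076, (cx,cy)=(0.6802,-0.7330)
solve A·x = −loads:
  F[0-1] = -2149.4304 N (compression)
  F[0-2] = +1247.5891 N (tension)
  F[1-2] = -1834.2008 N (compression)
  Rx@0 = +188.6900 N
  Ry@0 = +1599.1102 N
  Ry@2 = +1344.5498 N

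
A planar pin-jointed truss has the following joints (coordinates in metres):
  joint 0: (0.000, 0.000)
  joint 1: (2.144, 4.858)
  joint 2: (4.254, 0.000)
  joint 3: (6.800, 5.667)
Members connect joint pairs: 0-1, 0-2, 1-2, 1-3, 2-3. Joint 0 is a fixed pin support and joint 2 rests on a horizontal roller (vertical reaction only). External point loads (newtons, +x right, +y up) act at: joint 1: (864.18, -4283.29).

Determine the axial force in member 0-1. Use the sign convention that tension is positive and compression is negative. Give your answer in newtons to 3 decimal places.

N=4 nodes, M=5 members, R=3 reactions → 2N=8, M+R=8
member 0 (0-1): L=5.3101, (cx,cy)=(0.4038,0.9149)
member 1 (0-2): L=4.2540, (cx,cy)=(1.0000,0.0000)
member 2 (1-2): L=5.2964, (cx,cy)=(0.3984,-0.9172)
member 3 (1-3): L=4.7258, (cx,cy)=(0.9852,0.1712)
member 4 (2-3): L=6.2126, (cx,cy)=(0.4098,0.9122)
solve A·x = −loads:
  F[0-1] = -1243.5154 N (compression)
  F[0-2] = +1366.2627 N (tension)
  F[1-2] = -3429.5388 N (compression)
  F[1-3] = -0.0000 N (compression)
  F[2-3] = +0.0000 N (tension)
  Rx@0 = -864.1800 N
  Ry@0 = +1137.6482 N
  Ry@2 = +3145.6418 N

-1243.515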